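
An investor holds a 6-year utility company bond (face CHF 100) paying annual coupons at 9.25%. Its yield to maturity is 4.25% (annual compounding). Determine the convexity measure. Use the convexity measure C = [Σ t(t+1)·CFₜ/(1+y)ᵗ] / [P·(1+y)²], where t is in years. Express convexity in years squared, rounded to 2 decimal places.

30.11

With y = 0.0425:
  t   CF        PV=CF/(1+0.0425)^t    t·PV        t(t+1)·PV
  1         9.25         8.8729         8.8729          17.7458
  2         9.25         8.5112        17.0224          51.0671
  3         9.25         8.1642        24.4926          97.9704
  4         9.25         7.8314        31.3255         156.6273
  5         9.25         7.5121        37.5605         225.3630
  6       109.25        85.1070       510.6417       3,574.4922
  Σ                    125.9987       629.9156       4,123.2658
P = 125.9987.
Convexity = Σ t(t+1)·PV / [P·(1+y)²] = 4,123.2658 / (125.9987 × 1.086806) = 30.11086.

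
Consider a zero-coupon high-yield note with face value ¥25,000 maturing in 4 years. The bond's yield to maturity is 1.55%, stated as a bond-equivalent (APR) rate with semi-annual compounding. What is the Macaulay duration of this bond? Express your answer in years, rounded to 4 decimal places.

4.0000 years

A zero-coupon bond has a single cash flow at maturity, so its Macaulay duration equals its maturity: 4 years.
(Equivalently: 8 semi-annual periods ÷ 2 = 4 years.)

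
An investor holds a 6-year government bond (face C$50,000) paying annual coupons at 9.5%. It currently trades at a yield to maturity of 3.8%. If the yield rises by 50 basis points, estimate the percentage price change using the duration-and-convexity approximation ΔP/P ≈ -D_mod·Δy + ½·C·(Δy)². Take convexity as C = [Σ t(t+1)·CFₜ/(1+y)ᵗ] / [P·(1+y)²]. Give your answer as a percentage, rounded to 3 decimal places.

-2.368%

With y = 0.038:
  t   CF        PV=CF/(1+0.038)^t    t·PV        t(t+1)·PV
  1     4,750.00     4,576.1079     4,576.1079       9,152.2158
  2     4,750.00     4,408.5818     8,817.1636      26,451.4908
  3     4,750.00     4,247.1886    12,741.5659      50,966.2635
  4     4,750.00     4,091.7039    16,366.8155      81,834.0775
  5     4,750.00     3,941.9112    19,709.5562     118,257.3375
  6    54,750.00    43,772.3640   262,634.1842   1,838,439.2896
  Σ                 65,037.8575   324,845.3933   2,125,100.6747
P = 65,037.8575; D_Mac = 4.99471 yrs; D_mod = 4.81186 yrs; C = 30.32624.
Duration effect: -4.81186 × (+0.005) = -0.024059
Convexity effect: 0.5 × 30.32624 × (0.005)² = +0.0003791
ΔP/P ≈ -0.024059 + 0.0003791 = -0.023680 = -2.3680%.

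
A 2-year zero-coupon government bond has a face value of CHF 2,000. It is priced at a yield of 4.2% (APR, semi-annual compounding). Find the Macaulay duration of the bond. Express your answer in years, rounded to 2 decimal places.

2.00 years

A zero-coupon bond has a single cash flow at maturity, so its Macaulay duration equals its maturity: 2 years.
(Equivalently: 4 semi-annual periods ÷ 2 = 2 years.)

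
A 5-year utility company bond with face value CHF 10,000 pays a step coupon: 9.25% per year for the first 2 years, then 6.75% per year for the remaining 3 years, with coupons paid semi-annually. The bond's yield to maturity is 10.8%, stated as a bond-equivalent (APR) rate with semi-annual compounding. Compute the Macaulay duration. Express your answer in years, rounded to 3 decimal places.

Periodic yield y = 0.054. Discount each cash flow and weight by its period:
  t   CF        PV=CF/(1+0.054)^t    t·PV
  1       462.50       438.8046       438.8046
  2       462.50       416.3231       832.6462
  3       462.50       394.9935     1,184.9804
  4       462.50       374.7566     1,499.0264
  5       337.50       259.4602     1,297.3009
  6       337.50       246.1672     1,477.0029
  7       337.50       233.5552     1,634.8862
  8       337.50       221.5894     1,772.7148
  9       337.50       210.2366     1,892.1292
  10   10,337.50     6,109.5527    61,095.5268
  Σ                  8,905.4389    73,125.0185
Price P = Σ PV = 8,905.4389.
Macaulay duration = Σ(t·PV) / P = 73,125.0185 / 8,905.4389 = 8.21128 half-year periods.
In years: 8.21128 / 2 = 4.10564 years.

4.106 years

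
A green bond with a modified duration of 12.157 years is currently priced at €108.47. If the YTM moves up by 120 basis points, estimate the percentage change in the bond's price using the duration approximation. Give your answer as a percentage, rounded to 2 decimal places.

Duration approximation: ΔP/P ≈ -D_mod · Δy = -12.157 × (+0.012) = -0.145884.
As a percentage: -14.5884%.

-14.59%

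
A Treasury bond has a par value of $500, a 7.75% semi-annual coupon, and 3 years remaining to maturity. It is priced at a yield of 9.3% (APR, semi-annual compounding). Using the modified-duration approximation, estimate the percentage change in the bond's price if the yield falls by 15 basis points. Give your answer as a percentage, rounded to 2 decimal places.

+0.39%

Periodic yield y = 0.0465. Modified duration first:
  t   CF        PV=CF/(1+0.0465)^t    t·PV
  1       19.375        18.5141        18.5141
  2       19.375        17.6914        35.3829
  3       19.375        16.9053        50.7160
  4       19.375        16.1542        64.6167
  5       19.375        15.4364        77.1819
  6      519.375       395.4082     2,372.4491
  Σ                    480.1096     2,618.8607
P = 480.1096; D_Mac = 5.45471 half-year periods = 2.72736 yrs; D_mod = 2.72736/(1+0.0465) = 2.60617 yrs.
ΔP/P ≈ -D_mod · Δy = -2.60617 × (-0.0015) = +0.003909 = +0.3909%.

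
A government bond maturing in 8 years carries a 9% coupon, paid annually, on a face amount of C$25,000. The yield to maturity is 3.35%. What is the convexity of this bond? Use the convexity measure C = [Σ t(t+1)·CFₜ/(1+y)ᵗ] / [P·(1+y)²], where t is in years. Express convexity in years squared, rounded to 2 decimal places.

With y = 0.0335:
  t   CF        PV=CF/(1+0.0335)^t    t·PV        t(t+1)·PV
  1     2,250.00     2,177.0682     2,177.0682       4,354.1364
  2     2,250.00     2,106.5004     4,213.0009      12,639.0027
  3     2,250.00     2,038.2201     6,114.6602      24,458.6409
  4     2,250.00     1,972.1530     7,888.6118      39,443.0591
  5     2,250.00     1,908.2273     9,541.1367      57,246.8201
  6     2,250.00     1,846.3738    11,078.2429      77,547.7002
  7     2,250.00     1,786.5252    12,505.6765     100,045.4123
  8    27,250.00    20,935.4673   167,483.7383   1,507,353.6445
  Σ                 34,770.5354   221,002.1356   1,823,088.4163
P = 34,770.5354.
Convexity = Σ t(t+1)·PV / [P·(1+y)²] = 1,823,088.4163 / (34,770.5354 × 1.068122) = 49.08801.

49.09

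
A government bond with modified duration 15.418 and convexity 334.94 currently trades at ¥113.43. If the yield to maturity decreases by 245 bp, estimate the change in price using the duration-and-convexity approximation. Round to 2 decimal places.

+¥54.25

Duration effect: -D_mod·Δy = -15.418 × (-0.0245) = +0.377741
Convexity effect: ½·C·(Δy)² = 0.5 × 334.94 × (-0.0245)² = +0.1005238675
ΔP/P ≈ +0.377741 + 0.1005238675 = +0.4782648675
ΔP ≈ 113.43 × (+0.4782648675) = +54.249583920525.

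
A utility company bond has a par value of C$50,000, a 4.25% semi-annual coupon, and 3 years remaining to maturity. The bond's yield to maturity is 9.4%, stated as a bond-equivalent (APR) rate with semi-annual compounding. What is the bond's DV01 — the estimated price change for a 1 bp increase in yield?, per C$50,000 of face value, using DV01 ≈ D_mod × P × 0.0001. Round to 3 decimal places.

Periodic yield y = 0.047.
  t   CF        PV=CF/(1+0.047)^t    t·PV
  1     1,062.50     1,014.8042     1,014.8042
  2     1,062.50       969.2495     1,938.4990
  3     1,062.50       925.7397     2,777.2191
  4     1,062.50       884.1831     3,536.7324
  5     1,062.50       844.4920     4,222.4599
  6    51,062.50    38,763.4108   232,580.4648
  Σ                 43,401.8793   246,070.1795
P = 43,401.8793; D_Mac = 5.66957 half-year periods = 2.83479 yrs; D_mod = 2.70753 yrs.
DV01 ≈ 2.70753 × 43,401.8793 × 0.0001 = 11.751202.

C$11.751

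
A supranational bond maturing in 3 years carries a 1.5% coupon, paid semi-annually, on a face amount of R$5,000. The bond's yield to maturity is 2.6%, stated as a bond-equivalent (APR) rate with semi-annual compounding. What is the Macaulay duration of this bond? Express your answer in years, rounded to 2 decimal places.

Periodic yield y = 0.013. Discount each cash flow and weight by its period:
  t   CF        PV=CF/(1+0.013)^t    t·PV
  1        37.50        37.0188        37.0188
  2        37.50        36.5437        73.0874
  3        37.50        36.0747       108.2242
  4        37.50        35.6118       142.4471
  5        37.50        35.1548       175.7738
  6     5,037.50     4,661.8510    27,971.1059
  Σ                  4,842.2547    28,507.6570
Price P = Σ PV = 4,842.2547.
Macaulay duration = Σ(t·PV) / P = 28,507.6570 / 4,842.2547 = 5.88727 half-year periods.
In years: 5.88727 / 2 = 2.94363 years.

2.94 years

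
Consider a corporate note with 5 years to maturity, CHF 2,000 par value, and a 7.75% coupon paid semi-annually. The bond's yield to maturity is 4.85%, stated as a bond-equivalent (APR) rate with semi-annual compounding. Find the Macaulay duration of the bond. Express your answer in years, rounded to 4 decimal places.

4.2907 years

Periodic yield y = 0.02425. Discount each cash flow and weight by its period:
  t   CF        PV=CF/(1+0.02425)^t    t·PV
  1        77.50        75.6651        75.6651
  2        77.50        73.8737       147.7474
  3        77.50        72.1247       216.3740
  4        77.50        70.4170       281.6682
  5        77.50        68.7499       343.7493
  6        77.50        67.1222       402.7329
  7        77.50        65.5330       458.7308
  8        77.50        63.9814       511.8514
  9        77.50        62.4666       562.1995
  10    2,077.50     1,634.8628    16,348.6278
  Σ                  2,254.7963    19,349.3464
Price P = Σ PV = 2,254.7963.
Macaulay duration = Σ(t·PV) / P = 19,349.3464 / 2,254.7963 = 8.58142 half-year periods.
In years: 8.58142 / 2 = 4.29071 years.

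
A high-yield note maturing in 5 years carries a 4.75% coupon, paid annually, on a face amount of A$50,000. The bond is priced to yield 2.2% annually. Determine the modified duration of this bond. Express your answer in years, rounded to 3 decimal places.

Periodic yield y = 0.022. First find Macaulay duration:
  t   CF        PV=CF/(1+0.022)^t    t·PV
  1     2,375.00     2,323.8748     2,323.8748
  2     2,375.00     2,273.8501     4,547.7001
  3     2,375.00     2,224.9022     6,674.7066
  4     2,375.00     2,177.0080     8,708.0321
  5    52,375.00    46,975.2994   234,876.4971
  Σ                 55,974.9345   257,130.8107
P = 55,974.9345; Macaulay duration = 257,130.8107 / 55,974.9345 = 4.59368 years.
Modified duration = D_Mac / (1 + y) = 4.59368 / 1.022 = 4.49479 years.

4.495 years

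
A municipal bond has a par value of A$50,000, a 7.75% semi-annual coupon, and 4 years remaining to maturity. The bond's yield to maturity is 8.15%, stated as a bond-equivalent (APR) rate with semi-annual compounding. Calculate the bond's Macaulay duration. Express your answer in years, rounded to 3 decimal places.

3.511 years

Periodic yield y = 0.04075. Discount each cash flow and weight by its period:
  t   CF        PV=CF/(1+0.04075)^t    t·PV
  1     1,937.50     1,861.6382     1,861.6382
  2     1,937.50     1,788.7468     3,577.4936
  3     1,937.50     1,718.7094     5,156.1282
  4     1,937.50     1,651.4143     6,605.6571
  5     1,937.50     1,586.7540     7,933.7702
  6     1,937.50     1,524.6256     9,147.7533
  7     1,937.50     1,464.9297    10,254.5077
  8    51,937.50    37,731.9877   301,855.9019
  Σ                 49,328.8057   346,392.8503
Price P = Σ PV = 49,328.8057.
Macaulay duration = Σ(t·PV) / P = 346,392.8503 / 49,328.8057 = 7.02212 half-year periods.
In years: 7.02212 / 2 = 3.51106 years.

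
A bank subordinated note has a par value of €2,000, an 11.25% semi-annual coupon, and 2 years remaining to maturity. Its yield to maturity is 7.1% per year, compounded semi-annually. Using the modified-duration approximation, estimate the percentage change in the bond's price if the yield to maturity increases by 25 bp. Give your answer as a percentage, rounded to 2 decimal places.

Periodic yield y = 0.0355. Modified duration first:
  t   CF        PV=CF/(1+0.0355)^t    t·PV
  1       112.50       108.6432       108.6432
  2       112.50       104.9186       209.8371
  3       112.50       101.3216       303.9649
  4     2,112.50     1,837.3687     7,349.4746
  Σ                  2,152.2520     7,971.9199
P = 2,152.2520; D_Mac = 3.70399 half-year periods = 1.85199 yrs; D_mod = 1.85199/(1+0.0355) = 1.78850 yrs.
ΔP/P ≈ -D_mod · Δy = -1.78850 × (+0.0025) = -0.004471 = -0.4471%.

-0.45%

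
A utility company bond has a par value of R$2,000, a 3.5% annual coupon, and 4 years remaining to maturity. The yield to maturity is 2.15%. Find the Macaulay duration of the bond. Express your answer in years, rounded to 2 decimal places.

3.81 years

Periodic yield y = 0.0215. Discount each cash flow and weight by its year:
  t   CF        PV=CF/(1+0.0215)^t    t·PV
  1        70.00        68.5267        68.5267
  2        70.00        67.0844       134.1687
  3        70.00        65.6724       197.0172
  4     2,070.00     1,901.1521     7,604.6084
  Σ                  2,102.4355     8,004.3210
Price P = Σ PV = 2,102.4355.
Macaulay duration = Σ(t·PV) / P = 8,004.3210 / 2,102.4355 = 3.80717 years.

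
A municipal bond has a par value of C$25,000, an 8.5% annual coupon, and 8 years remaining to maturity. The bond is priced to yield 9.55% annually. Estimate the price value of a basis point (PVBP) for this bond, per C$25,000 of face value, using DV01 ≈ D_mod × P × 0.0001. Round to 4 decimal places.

Periodic yield y = 0.0955.
  t   CF        PV=CF/(1+0.0955)^t    t·PV
  1     2,125.00     1,939.7535     1,939.7535
  2     2,125.00     1,770.6559     3,541.3118
  3     2,125.00     1,616.2993     4,848.8979
  4     2,125.00     1,475.3987     5,901.5949
  5     2,125.00     1,346.7811     6,733.9057
  6     2,125.00     1,229.3758     7,376.2545
  7     2,125.00     1,122.2052     7,855.4361
  8    27,125.00    13,075.8729   104,606.9835
  Σ                 23,576.3425   142,804.1380
P = 23,576.3425; D_Mac = 6.05709 yrs; D_mod = 5.52907 yrs.
DV01 ≈ 5.52907 × 23,576.3425 × 0.0001 = 13.035521.

C$13.0355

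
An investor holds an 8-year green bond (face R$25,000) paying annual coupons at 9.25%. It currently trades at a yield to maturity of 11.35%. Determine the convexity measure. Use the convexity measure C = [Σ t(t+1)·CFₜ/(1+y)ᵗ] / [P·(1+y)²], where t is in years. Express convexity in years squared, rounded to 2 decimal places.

With y = 0.1135:
  t   CF        PV=CF/(1+0.1135)^t    t·PV        t(t+1)·PV
  1     2,312.50     2,076.7849     2,076.7849       4,153.5698
  2     2,312.50     1,865.0965     3,730.1929      11,190.5788
  3     2,312.50     1,674.9856     5,024.9568      20,099.8272
  4     2,312.50     1,504.2529     6,017.0116      30,085.0579
  5     2,312.50     1,350.9231     6,754.6156      40,527.6936
  6     2,312.50     1,213.2224     7,279.3343      50,955.3400
  7     2,312.50     1,089.5576     7,626.9032      61,015.2252
  8    27,312.50    11,556.8555    92,454.8440     832,093.5964
  Σ                 22,331.6785   130,964.6433   1,050,120.8889
P = 22,331.6785.
Convexity = Σ t(t+1)·PV / [P·(1+y)²] = 1,050,120.8889 / (22,331.6785 × 1.239882) = 37.92604.

37.93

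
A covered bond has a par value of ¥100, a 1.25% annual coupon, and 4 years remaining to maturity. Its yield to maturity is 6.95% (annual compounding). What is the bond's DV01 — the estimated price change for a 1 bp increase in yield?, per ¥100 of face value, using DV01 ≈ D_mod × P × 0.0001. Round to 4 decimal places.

Periodic yield y = 0.0695.
  t   CF        PV=CF/(1+0.0695)^t    t·PV
  1         1.25         1.1688         1.1688
  2         1.25         1.0928         2.1856
  3         1.25         1.0218         3.0654
  4       101.25        77.3877       309.5508
  Σ                     80.6711       315.9706
P = 80.6711; D_Mac = 3.91678 yrs; D_mod = 3.66225 yrs.
DV01 ≈ 3.66225 × 80.6711 × 0.0001 = 0.029544.

¥0.0295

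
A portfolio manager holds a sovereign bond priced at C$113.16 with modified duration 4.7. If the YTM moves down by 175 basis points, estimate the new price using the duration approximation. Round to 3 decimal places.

C$122.467

Duration approximation: ΔP/P ≈ -D_mod · Δy = -4.7 × (-0.0175) = +0.082250.
New price ≈ 113.16 × (1 + 0.082250) = 122.46741.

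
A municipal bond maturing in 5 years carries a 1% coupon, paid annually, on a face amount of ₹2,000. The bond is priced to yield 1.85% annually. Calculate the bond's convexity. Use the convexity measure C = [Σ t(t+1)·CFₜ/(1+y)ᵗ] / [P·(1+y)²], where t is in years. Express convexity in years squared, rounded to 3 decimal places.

28.147

With y = 0.0185:
  t   CF        PV=CF/(1+0.0185)^t    t·PV        t(t+1)·PV
  1        20.00        19.6367        19.6367          39.2734
  2        20.00        19.2800        38.5601         115.6802
  3        20.00        18.9298        56.7895         227.1581
  4        20.00        18.5860        74.3440         371.7199
  5     2,020.00     1,843.0886     9,215.4428      55,292.6567
  Σ                  1,919.5212     9,404.7731      56,046.4884
P = 1,919.5212.
Convexity = Σ t(t+1)·PV / [P·(1+y)²] = 56,046.4884 / (1,919.5212 × 1.037342) = 28.14709.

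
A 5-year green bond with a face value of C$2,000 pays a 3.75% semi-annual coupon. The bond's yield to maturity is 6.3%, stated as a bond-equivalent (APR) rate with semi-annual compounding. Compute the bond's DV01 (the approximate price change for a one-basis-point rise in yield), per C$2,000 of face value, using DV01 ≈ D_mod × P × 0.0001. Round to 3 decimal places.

Periodic yield y = 0.0315.
  t   CF        PV=CF/(1+0.0315)^t    t·PV
  1        37.50        36.3548        36.3548
  2        37.50        35.2446        70.4892
  3        37.50        34.1683       102.5049
  4        37.50        33.1249       132.4995
  5        37.50        32.1133       160.5666
  6        37.50        31.1326       186.7958
  7        37.50        30.1819       211.2733
  8        37.50        29.2602       234.0817
  9        37.50        28.3667       255.2999
  10    2,037.50     1,494.1882    14,941.8817
  Σ                  1,784.1355    16,331.7475
P = 1,784.1355; D_Mac = 9.15387 half-year periods = 4.57694 yrs; D_mod = 4.43717 yrs.
DV01 ≈ 4.43717 × 1,784.1355 × 0.0001 = 0.791650.

C$0.792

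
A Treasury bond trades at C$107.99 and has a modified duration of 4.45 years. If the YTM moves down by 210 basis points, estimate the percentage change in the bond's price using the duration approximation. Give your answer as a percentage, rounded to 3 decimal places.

+9.345%

Duration approximation: ΔP/P ≈ -D_mod · Δy = -4.45 × (-0.021) = +0.093450.
As a percentage: +9.3450%.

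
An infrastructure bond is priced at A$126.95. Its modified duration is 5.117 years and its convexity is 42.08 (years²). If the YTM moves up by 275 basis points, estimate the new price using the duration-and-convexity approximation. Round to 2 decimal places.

Duration effect: -D_mod·Δy = -5.117 × (+0.0275) = -0.1407175
Convexity effect: ½·C·(Δy)² = 0.5 × 42.08 × (0.0275)² = +0.0159115
ΔP/P ≈ -0.1407175 + 0.0159115 = -0.124806
New price ≈ 126.95 × (1 - 0.124806) = 111.1058783.

A$111.11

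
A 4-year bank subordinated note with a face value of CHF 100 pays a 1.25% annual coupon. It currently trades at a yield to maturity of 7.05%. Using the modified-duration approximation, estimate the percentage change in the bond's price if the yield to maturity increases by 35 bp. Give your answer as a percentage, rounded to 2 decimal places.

-1.28%

Periodic yield y = 0.0705. Modified duration first:
  t   CF        PV=CF/(1+0.0705)^t    t·PV
  1         1.25         1.1677         1.1677
  2         1.25         1.0908         2.1816
  3         1.25         1.0189         3.0568
  4       101.25        77.0989       308.3957
  Σ                     80.3763       314.8018
P = 80.3763; D_Mac = 3.91660 yrs; D_mod = 3.91660/(1+0.0705) = 3.65866 yrs.
ΔP/P ≈ -D_mod · Δy = -3.65866 × (+0.0035) = -0.012805 = -1.2805%.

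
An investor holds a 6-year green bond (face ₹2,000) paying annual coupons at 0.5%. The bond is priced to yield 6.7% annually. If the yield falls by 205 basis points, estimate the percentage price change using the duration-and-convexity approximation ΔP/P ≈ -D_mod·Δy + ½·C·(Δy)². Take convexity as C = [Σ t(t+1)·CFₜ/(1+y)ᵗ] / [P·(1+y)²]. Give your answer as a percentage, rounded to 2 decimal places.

+12.11%

With y = 0.067:
  t   CF        PV=CF/(1+0.067)^t    t·PV        t(t+1)·PV
  1        10.00         9.3721         9.3721          18.7441
  2        10.00         8.7836        17.5671          52.7014
  3        10.00         8.2320        24.6961          98.7843
  4        10.00         7.7151        30.8605         154.3023
  5        10.00         7.2307        36.1533         216.9198
  6     2,010.00     1,362.1017     8,172.6103      57,208.2722
  Σ                  1,403.4352     8,291.2594      57,749.7241
P = 1,403.4352; D_Mac = 5.90783 yrs; D_mod = 5.53686 yrs; C = 36.14338.
Duration effect: -5.53686 × (-0.0205) = +0.113506
Convexity effect: 0.5 × 36.14338 × (-0.0205)² = +0.0075946
ΔP/P ≈ +0.113506 + 0.0075946 = +0.121100 = +12.1100%.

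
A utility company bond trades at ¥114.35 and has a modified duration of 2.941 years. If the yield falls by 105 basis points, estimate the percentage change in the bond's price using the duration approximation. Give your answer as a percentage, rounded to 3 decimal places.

Duration approximation: ΔP/P ≈ -D_mod · Δy = -2.941 × (-0.0105) = +0.0308805.
As a percentage: +3.08805%.

+3.088%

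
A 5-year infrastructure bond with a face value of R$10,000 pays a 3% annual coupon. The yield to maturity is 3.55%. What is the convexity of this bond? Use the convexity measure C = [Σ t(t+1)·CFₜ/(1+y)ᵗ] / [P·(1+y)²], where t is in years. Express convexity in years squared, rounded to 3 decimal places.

25.846

With y = 0.0355:
  t   CF        PV=CF/(1+0.0355)^t    t·PV        t(t+1)·PV
  1       300.00       289.7151       289.7151         579.4302
  2       300.00       279.7828       559.5656       1,678.6969
  3       300.00       270.1910       810.5731       3,242.2925
  4       300.00       260.9281     1,043.7124       5,218.5619
  5    10,300.00     8,651.4063    43,257.0315     259,542.1891
  Σ                  9,752.0234    45,960.5978     270,261.1706
P = 9,752.0234.
Convexity = Σ t(t+1)·PV / [P·(1+y)²] = 270,261.1706 / (9,752.0234 × 1.072260) = 25.84572.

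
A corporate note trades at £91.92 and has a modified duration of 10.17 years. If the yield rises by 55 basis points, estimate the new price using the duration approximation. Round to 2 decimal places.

Duration approximation: ΔP/P ≈ -D_mod · Δy = -10.17 × (+0.0055) = -0.055935.
New price ≈ 91.92 × (1 - 0.055935) = 86.7784548.

£86.78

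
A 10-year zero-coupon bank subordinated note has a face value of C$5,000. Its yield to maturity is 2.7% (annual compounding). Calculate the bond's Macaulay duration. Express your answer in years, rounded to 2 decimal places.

10.00 years

A zero-coupon bond has a single cash flow at maturity, so its Macaulay duration equals its maturity: 10 years.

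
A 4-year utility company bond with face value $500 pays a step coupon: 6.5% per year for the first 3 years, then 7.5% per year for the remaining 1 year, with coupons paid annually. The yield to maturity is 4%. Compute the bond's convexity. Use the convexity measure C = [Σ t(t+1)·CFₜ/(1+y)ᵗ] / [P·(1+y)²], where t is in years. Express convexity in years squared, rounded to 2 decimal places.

16.45

With y = 0.04:
  t   CF        PV=CF/(1+0.04)^t    t·PV        t(t+1)·PV
  1        32.50        31.2500        31.2500          62.5000
  2        32.50        30.0481        60.0962         180.2885
  3        32.50        28.8924        86.6771         346.7086
  4       537.50       459.4573     1,837.8290       9,189.1451
  Σ                    549.6477     2,015.8523       9,778.6421
P = 549.6477.
Convexity = Σ t(t+1)·PV / [P·(1+y)²] = 9,778.6421 / (549.6477 × 1.081600) = 16.44854.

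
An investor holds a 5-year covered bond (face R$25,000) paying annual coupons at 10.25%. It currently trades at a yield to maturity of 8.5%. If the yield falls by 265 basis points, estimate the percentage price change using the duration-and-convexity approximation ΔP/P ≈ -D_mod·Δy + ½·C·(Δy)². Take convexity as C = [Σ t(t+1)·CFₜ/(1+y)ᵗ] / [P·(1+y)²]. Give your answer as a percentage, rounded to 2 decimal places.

With y = 0.085:
  t   CF        PV=CF/(1+0.085)^t    t·PV        t(t+1)·PV
  1     2,562.50     2,361.7512     2,361.7512       4,723.5023
  2     2,562.50     2,176.7292     4,353.4583      13,060.3750
  3     2,562.50     2,006.2020     6,018.6060      24,074.4240
  4     2,562.50     1,849.0341     7,396.1364      36,980.6821
  5    27,562.50    18,330.3145    91,651.5724     549,909.4344
  Σ                 26,724.0309   111,781.5243     628,748.4178
P = 26,724.0309; D_Mac = 4.18281 yrs; D_mod = 3.85512 yrs; C = 19.98552.
Duration effect: -3.85512 × (-0.0265) = +0.102161
Convexity effect: 0.5 × 19.98552 × (-0.0265)² = +0.0070174
ΔP/P ≈ +0.102161 + 0.0070174 = +0.109178 = +10.9178%.

+10.92%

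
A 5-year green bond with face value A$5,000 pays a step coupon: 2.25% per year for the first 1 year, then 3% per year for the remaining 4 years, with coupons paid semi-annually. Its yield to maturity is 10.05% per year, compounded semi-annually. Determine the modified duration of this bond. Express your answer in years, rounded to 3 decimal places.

Periodic yield y = 0.05025. First find Macaulay duration:
  t   CF        PV=CF/(1+0.05025)^t    t·PV
  1        56.25        53.5587        53.5587
  2        56.25        50.9961       101.9922
  3        75.00        64.7416       194.2247
  4        75.00        61.6440       246.5758
  5        75.00        58.6946       293.4728
  6        75.00        55.8863       335.3176
  7        75.00        53.2123       372.4864
  8        75.00        50.6664       405.3309
  9        75.00        48.2422       434.1797
  10    5,075.00     3,108.2013    31,082.0135
  Σ                  3,605.8434    33,519.1524
P = 3,605.8434; Macaulay duration = 33,519.1524 / 3,605.8434 = 9.29579 half-year periods = 4.64789 years.
Modified duration = D_Mac / (1 + y) = 4.64789 / 1.05025 = 4.42551 years.

4.426 years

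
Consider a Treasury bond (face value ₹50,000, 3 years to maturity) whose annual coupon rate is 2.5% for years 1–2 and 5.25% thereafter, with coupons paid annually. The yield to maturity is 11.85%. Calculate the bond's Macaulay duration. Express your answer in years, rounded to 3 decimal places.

2.919 years

Periodic yield y = 0.1185. Discount each cash flow and weight by its year:
  t   CF        PV=CF/(1+0.1185)^t    t·PV
  1     1,250.00     1,117.5682     1,117.5682
  2     1,250.00       999.1669     1,998.3338
  3    52,625.00    37,608.3382   112,825.0146
  Σ                 39,725.0733   115,940.9165
Price P = Σ PV = 39,725.0733.
Macaulay duration = Σ(t·PV) / P = 115,940.9165 / 39,725.0733 = 2.91858 years.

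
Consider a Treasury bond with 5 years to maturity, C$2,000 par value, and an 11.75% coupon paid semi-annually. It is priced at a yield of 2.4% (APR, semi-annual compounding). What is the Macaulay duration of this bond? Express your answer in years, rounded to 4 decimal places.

4.1198 years

Periodic yield y = 0.012. Discount each cash flow and weight by its period:
  t   CF        PV=CF/(1+0.012)^t    t·PV
  1       117.50       116.1067       116.1067
  2       117.50       114.7300       229.4599
  3       117.50       113.3695       340.1086
  4       117.50       112.0252       448.1009
  5       117.50       110.6969       553.4843
  6       117.50       109.3842       656.3055
  7       117.50       108.0872       756.6104
  8       117.50       106.8055       854.4443
  9       117.50       105.5391       949.8516
  10    2,117.50     1,879.3960    18,793.9598
  Σ                  2,876.1403    23,698.4321
Price P = Σ PV = 2,876.1403.
Macaulay duration = Σ(t·PV) / P = 23,698.4321 / 2,876.1403 = 8.23966 half-year periods.
In years: 8.23966 / 2 = 4.11983 years.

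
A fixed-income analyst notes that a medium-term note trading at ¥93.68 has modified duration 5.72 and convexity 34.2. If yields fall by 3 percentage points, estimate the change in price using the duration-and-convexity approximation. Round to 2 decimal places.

+¥17.52

Duration effect: -D_mod·Δy = -5.72 × (-0.03) = +0.171600
Convexity effect: ½·C·(Δy)² = 0.5 × 34.2 × (-0.03)² = +0.0153900
ΔP/P ≈ +0.171600 + 0.0153900 = +0.186990
ΔP ≈ 93.68 × (+0.186990) = +17.5172232.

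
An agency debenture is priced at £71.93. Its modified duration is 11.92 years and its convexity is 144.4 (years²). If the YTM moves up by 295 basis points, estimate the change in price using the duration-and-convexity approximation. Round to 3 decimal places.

-£20.774

Duration effect: -D_mod·Δy = -11.92 × (+0.0295) = -0.351640
Convexity effect: ½·C·(Δy)² = 0.5 × 144.4 × (0.0295)² = +0.06283205
ΔP/P ≈ -0.351640 + 0.06283205 = -0.28880795
ΔP ≈ 71.93 × (-0.28880795) = -20.7739558435.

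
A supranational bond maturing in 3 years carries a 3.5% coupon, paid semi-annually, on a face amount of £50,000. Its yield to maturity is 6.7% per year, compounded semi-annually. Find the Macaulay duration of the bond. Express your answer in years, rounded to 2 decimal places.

Periodic yield y = 0.0335. Discount each cash flow and weight by its period:
  t   CF        PV=CF/(1+0.0335)^t    t·PV
  1       875.00       846.6376       846.6376
  2       875.00       819.1946     1,638.3892
  3       875.00       792.6411     2,377.9234
  4       875.00       766.9484     3,067.7935
  5       875.00       742.0884     3,710.4420
  6    50,875.00    41,748.5635   250,491.3809
  Σ                 45,716.0737   262,132.5667
Price P = Σ PV = 45,716.0737.
Macaulay duration = Σ(t·PV) / P = 262,132.5667 / 45,716.0737 = 5.73393 half-year periods.
In years: 5.73393 / 2 = 2.86696 years.

2.87 years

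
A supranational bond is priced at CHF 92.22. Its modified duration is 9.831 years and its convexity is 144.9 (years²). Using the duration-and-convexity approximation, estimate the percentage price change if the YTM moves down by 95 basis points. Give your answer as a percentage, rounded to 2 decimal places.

+9.99%

Duration effect: -D_mod·Δy = -9.831 × (-0.0095) = +0.0933945
Convexity effect: ½·C·(Δy)² = 0.5 × 144.9 × (-0.0095)² = +0.0065386125
ΔP/P ≈ +0.0933945 + 0.0065386125 = +0.0999331125
= +9.99331125%.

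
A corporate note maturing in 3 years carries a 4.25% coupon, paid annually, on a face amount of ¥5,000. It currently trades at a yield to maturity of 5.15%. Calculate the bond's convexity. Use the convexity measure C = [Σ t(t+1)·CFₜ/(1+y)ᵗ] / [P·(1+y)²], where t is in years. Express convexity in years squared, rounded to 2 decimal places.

With y = 0.0515:
  t   CF        PV=CF/(1+0.0515)^t    t·PV        t(t+1)·PV
  1       212.50       202.0922       202.0922         404.1845
  2       212.50       192.1942       384.3885       1,153.1655
  3     5,212.50     4,483.5110    13,450.5329      53,802.1317
  Σ                  4,877.7975    14,037.0137      55,359.4816
P = 4,877.7975.
Convexity = Σ t(t+1)·PV / [P·(1+y)²] = 55,359.4816 / (4,877.7975 × 1.105652) = 10.26478.

10.26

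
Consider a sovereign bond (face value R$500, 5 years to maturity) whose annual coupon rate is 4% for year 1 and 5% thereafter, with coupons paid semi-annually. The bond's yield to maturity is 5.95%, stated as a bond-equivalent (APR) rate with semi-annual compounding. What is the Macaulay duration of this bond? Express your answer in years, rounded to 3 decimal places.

Periodic yield y = 0.02975. Discount each cash flow and weight by its period:
  t   CF        PV=CF/(1+0.02975)^t    t·PV
  1        10.00         9.7111         9.7111
  2        10.00         9.4305        18.8611
  3        12.50        11.4476        34.3428
  4        12.50        11.1169        44.4675
  5        12.50        10.7957        53.9785
  6        12.50        10.4838        62.9029
  7        12.50        10.1809        71.2665
  8        12.50         9.8868        79.0944
  9        12.50         9.6012        86.4105
  10      512.50       382.2750     3,822.7497
  Σ                    474.9295     4,283.7849
Price P = Σ PV = 474.9295.
Macaulay duration = Σ(t·PV) / P = 4,283.7849 / 474.9295 = 9.01983 half-year periods.
In years: 9.01983 / 2 = 4.50992 years.

4.510 years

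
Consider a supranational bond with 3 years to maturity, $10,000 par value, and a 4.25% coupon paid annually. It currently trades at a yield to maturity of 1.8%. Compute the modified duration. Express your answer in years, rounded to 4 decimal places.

Periodic yield y = 0.018. First find Macaulay duration:
  t   CF        PV=CF/(1+0.018)^t    t·PV
  1       425.00       417.4853       417.4853
  2       425.00       410.1034       820.2068
  3    10,425.00     9,881.7242    29,645.1727
  Σ                 10,709.3129    30,882.8648
P = 10,709.3129; Macaulay duration = 30,882.8648 / 10,709.3129 = 2.88374 years.
Modified duration = D_Mac / (1 + y) = 2.88374 / 1.018 = 2.83275 years.

2.8327 years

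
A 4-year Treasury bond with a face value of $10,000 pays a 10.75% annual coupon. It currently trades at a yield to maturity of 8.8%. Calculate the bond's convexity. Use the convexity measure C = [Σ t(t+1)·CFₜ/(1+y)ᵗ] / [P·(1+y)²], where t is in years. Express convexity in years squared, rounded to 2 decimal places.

13.94

With y = 0.088:
  t   CF        PV=CF/(1+0.088)^t    t·PV        t(t+1)·PV
  1     1,075.00       988.0515       988.0515       1,976.1029
  2     1,075.00       908.1355     1,816.2711       5,448.8133
  3     1,075.00       834.6834     2,504.0502      10,016.2008
  4    11,075.00     7,903.6583    31,614.6330     158,073.1650
  Σ                 10,634.5287    36,923.0058     175,514.2821
P = 10,634.5287.
Convexity = Σ t(t+1)·PV / [P·(1+y)²] = 175,514.2821 / (10,634.5287 × 1.183744) = 13.94236.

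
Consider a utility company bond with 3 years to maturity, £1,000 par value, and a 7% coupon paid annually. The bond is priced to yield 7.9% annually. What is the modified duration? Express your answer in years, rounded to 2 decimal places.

Periodic yield y = 0.079. First find Macaulay duration:
  t   CF        PV=CF/(1+0.079)^t    t·PV
  1        70.00        64.8749        64.8749
  2        70.00        60.1250       120.2500
  3     1,070.00       851.7643     2,555.2930
  Σ                    976.7642     2,740.4179
P = 976.7642; Macaulay duration = 2,740.4179 / 976.7642 = 2.80561 years.
Modified duration = D_Mac / (1 + y) = 2.80561 / 1.079 = 2.60019 years.

2.60 years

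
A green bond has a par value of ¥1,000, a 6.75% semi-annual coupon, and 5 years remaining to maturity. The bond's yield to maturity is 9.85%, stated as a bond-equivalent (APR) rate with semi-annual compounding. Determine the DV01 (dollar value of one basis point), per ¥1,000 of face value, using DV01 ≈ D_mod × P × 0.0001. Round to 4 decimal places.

¥0.3583

Periodic yield y = 0.04925.
  t   CF        PV=CF/(1+0.04925)^t    t·PV
  1        33.75        32.1658        32.1658
  2        33.75        30.6560        61.3120
  3        33.75        29.2171        87.6512
  4        33.75        27.8457       111.3827
  5        33.75        26.5387       132.6933
  6        33.75        25.2930       151.7578
  7        33.75        24.1058       168.7404
  8        33.75        22.9743       183.7943
  9        33.75        21.8959       197.0632
  10    1,033.75       639.1838     6,391.8378
  Σ                    879.8760     7,518.3985
P = 879.8760; D_Mac = 8.54484 half-year periods = 4.27242 yrs; D_mod = 4.07188 yrs.
DV01 ≈ 4.07188 × 879.8760 × 0.0001 = 0.358275.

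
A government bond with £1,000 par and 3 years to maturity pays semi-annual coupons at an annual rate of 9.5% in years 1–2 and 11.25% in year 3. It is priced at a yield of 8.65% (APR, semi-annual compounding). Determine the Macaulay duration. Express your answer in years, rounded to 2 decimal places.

Periodic yield y = 0.04325. Discount each cash flow and weight by its period:
  t   CF        PV=CF/(1+0.04325)^t    t·PV
  1        47.50        45.5308        45.5308
  2        47.50        43.6432        87.2864
  3        47.50        41.8339       125.5017
  4        47.50        40.0996       160.3984
  5        56.25        45.5177       227.5886
  6     1,056.25       819.2876     4,915.7254
  Σ                  1,035.9128     5,562.0314
Price P = Σ PV = 1,035.9128.
Macaulay duration = Σ(t·PV) / P = 5,562.0314 / 1,035.9128 = 5.36921 half-year periods.
In years: 5.36921 / 2 = 2.68460 years.

2.68 years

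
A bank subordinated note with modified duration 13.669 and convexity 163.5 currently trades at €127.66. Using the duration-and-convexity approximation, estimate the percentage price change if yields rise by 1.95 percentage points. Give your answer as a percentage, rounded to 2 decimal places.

Duration effect: -D_mod·Δy = -13.669 × (+0.0195) = -0.2665455
Convexity effect: ½·C·(Δy)² = 0.5 × 163.5 × (0.0195)² = +0.0310854375
ΔP/P ≈ -0.2665455 + 0.0310854375 = -0.2354600625
= -23.54600625%.

-23.55%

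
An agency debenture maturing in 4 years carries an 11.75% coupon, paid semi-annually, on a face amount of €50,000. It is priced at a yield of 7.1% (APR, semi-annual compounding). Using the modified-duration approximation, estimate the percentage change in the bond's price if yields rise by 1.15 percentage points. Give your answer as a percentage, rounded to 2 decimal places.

Periodic yield y = 0.0355. Modified duration first:
  t   CF        PV=CF/(1+0.0355)^t    t·PV
  1     2,937.50     2,836.7938     2,836.7938
  2     2,937.50     2,739.5401     5,479.0803
  3     2,937.50     2,645.6206     7,936.8618
  4     2,937.50     2,554.9209    10,219.6837
  5     2,937.50     2,467.3307    12,336.6534
  6     2,937.50     2,382.7433    14,296.4598
  7     2,937.50     2,301.0558    16,107.3907
  8    52,937.50    40,046.3189   320,370.5515
  Σ                 57,974.3242   389,583.4750
P = 57,974.3242; D_Mac = 6.71993 half-year periods = 3.35997 yrs; D_mod = 3.35997/(1+0.0355) = 3.24478 yrs.
ΔP/P ≈ -D_mod · Δy = -3.24478 × (+0.0115) = -0.037315 = -3.7315%.

-3.73%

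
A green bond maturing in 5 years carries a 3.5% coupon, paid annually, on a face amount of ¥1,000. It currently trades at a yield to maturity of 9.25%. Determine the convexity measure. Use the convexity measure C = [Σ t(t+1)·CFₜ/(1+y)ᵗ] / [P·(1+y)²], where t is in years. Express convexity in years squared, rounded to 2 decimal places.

22.63

With y = 0.0925:
  t   CF        PV=CF/(1+0.0925)^t    t·PV        t(t+1)·PV
  1        35.00        32.0366        32.0366          64.0732
  2        35.00        29.3241        58.6483         175.9448
  3        35.00        26.8413        80.5239         322.0957
  4        35.00        24.5687        98.2748         491.3741
  5     1,035.00       665.0176     3,325.0879      19,950.5272
  Σ                    777.7883     3,594.5715      21,004.0150
P = 777.7883.
Convexity = Σ t(t+1)·PV / [P·(1+y)²] = 21,004.0150 / (777.7883 × 1.193556) = 22.62549.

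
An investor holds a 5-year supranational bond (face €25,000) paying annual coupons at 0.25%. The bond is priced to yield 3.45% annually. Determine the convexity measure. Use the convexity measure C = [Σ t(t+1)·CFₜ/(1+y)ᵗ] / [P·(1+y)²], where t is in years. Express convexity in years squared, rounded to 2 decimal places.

27.83

With y = 0.0345:
  t   CF        PV=CF/(1+0.0345)^t    t·PV        t(t+1)·PV
  1        62.50        60.4157        60.4157         120.8313
  2        62.50        58.4008       116.8017         350.4050
  3        62.50        56.4532       169.3596         677.4383
  4        62.50        54.5705       218.2821       1,091.4103
  5    25,062.50    21,152.9973   105,764.9867     634,589.9205
  Σ                 21,382.8375   106,329.8457     636,830.0054
P = 21,382.8375.
Convexity = Σ t(t+1)·PV / [P·(1+y)²] = 636,830.0054 / (21,382.8375 × 1.070190) = 27.82897.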